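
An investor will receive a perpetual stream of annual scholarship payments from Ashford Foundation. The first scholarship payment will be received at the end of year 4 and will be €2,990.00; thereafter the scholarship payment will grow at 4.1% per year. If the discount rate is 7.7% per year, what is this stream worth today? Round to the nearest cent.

Value at end of year 3: C₁ / (r − g) = €2,990.00 / (0.077 − 0.041) = €83,055.5556
Discount to today: PV = €83,055.5556 / (1 + 0.077)^3 = €83,055.5556 / 1.249244 = €66,484.68

€66484.68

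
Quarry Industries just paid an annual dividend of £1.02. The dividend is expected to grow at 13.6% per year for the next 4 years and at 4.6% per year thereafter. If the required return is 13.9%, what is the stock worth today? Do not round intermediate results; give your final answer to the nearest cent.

D_1 = 1.15872
D_2 = 1.31631
D_3 = 1.49532
D_4 = 1.69869
Terminal value at year 4: TV = D_4×(1+g_2)/(r−g_2) = 1.77683/0.093 = 19.10567
P_0 = D_1/(1+r)^1 + D_2/(1+r)^2 + D_3/(1+r)^3 + D_4/(1+r)^4 + TV/(1+r)^4
    = 1.01731 + 1.01463 + 1.01196 + 1.00930 + 11.35187 = 15.40507

£15.41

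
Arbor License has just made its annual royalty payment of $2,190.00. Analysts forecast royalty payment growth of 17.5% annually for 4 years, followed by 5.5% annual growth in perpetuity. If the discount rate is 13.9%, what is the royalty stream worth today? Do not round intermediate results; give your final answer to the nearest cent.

$40625.55

D_1 = 2573.25000
D_2 = 3023.56875
D_3 = 3552.69328
D_4 = 4174.41461
Terminal value at year 4: TV = D_4×(1+g_2)/(r−g_2) = 4404.00741/0.084 = 52428.65963
P_0 = D_1/(1+r)^1 + D_2/(1+r)^2 + D_3/(1+r)^3 + D_4/(1+r)^4 + TV/(1+r)^4
    = 2259.21861 + 2330.62500 + 2404.28830 + 2480.27985 + 31151.13382 = 40625.54558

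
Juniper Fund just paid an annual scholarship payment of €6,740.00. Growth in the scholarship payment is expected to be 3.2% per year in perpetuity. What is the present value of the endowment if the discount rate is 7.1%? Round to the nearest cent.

D₁ = D₀ × (1 + g) = €6,740.00 × 1.032 = €6,955.6800
Growing perpetuity: P = D₁ / (r − g) = €6,955.6800 / (0.071 − 0.032) = €178,350.77

€178350.77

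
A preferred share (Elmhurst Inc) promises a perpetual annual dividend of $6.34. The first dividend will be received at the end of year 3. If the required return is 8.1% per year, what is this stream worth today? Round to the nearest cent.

$66.98

Value at end of year 2: C / r = $6.34 / 0.081 = $78.2716
Discount to today: PV = $78.2716 / (1 + 0.081)^2 = $78.2716 / 1.168561 = $66.98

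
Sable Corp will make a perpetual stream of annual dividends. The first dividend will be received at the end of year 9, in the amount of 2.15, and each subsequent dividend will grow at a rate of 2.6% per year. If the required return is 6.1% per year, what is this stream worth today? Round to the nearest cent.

Value at end of year 8: C₁ / (r − g) = 2.15 / (0.061 − 0.026) = 61.4286
Discount to today: PV = 61.4286 / (1 + 0.061)^8 = 61.4286 / 1.605917 = 38.25

38.25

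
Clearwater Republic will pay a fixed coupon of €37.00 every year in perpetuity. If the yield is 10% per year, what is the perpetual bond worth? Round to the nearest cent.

€370.00

Level perpetuity: PV = C / r = €37.00 / 0.1 = €370.00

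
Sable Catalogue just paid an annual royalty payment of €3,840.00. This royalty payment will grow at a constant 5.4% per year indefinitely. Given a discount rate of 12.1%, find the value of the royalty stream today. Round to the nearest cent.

D₁ = D₀ × (1 + g) = €3,840.00 × 1.054 = €4,047.3600
Growing perpetuity: P = D₁ / (r − g) = €4,047.3600 / (0.121 − 0.054) = €60,408.36

€60408.36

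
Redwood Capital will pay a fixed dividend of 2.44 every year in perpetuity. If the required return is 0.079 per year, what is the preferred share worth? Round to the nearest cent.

30.89

Level perpetuity: PV = C / r = 2.44 / 0.079 = 30.89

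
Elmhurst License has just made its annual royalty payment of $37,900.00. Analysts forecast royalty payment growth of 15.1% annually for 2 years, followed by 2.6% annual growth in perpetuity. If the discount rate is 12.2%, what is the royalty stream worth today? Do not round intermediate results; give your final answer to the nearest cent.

$505029.67

D_1 = 43622.90000
D_2 = 50209.95790
Terminal value at year 2: TV = D_2×(1+g_2)/(r−g_2) = 51515.41681/0.096 = 536618.92506
P_0 = D_1/(1+r)^1 + D_2/(1+r)^2 + TV/(1+r)^2
    = 38879.59002 + 39884.49921 + 426265.58528 = 505029.67450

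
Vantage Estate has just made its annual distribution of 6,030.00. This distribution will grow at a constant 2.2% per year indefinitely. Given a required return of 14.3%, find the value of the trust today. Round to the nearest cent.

D₁ = D₀ × (1 + g) = 6,030.00 × 1.022 = 6,162.6600
Growing perpetuity: P = D₁ / (r − g) = 6,162.6600 / (0.143 − 0.022) = 50,931.07

50931.07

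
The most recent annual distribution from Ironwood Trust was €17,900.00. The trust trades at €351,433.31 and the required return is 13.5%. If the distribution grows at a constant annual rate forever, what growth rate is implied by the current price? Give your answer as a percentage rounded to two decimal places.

8.00%

P = D₀(1+g)/(r−g) ⇒ P(r−g) = D₀(1+g) ⇒ g(P+D₀) = P·r − D₀
g = (P·r − D₀)/(P + D₀) = (€351,433.31×0.135 − €17,900.00) / (€351,433.31 + €17,900.00) = 0.079991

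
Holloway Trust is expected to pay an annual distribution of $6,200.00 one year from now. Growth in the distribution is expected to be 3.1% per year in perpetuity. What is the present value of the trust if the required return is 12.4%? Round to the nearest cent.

Growing perpetuity: P = D₁ / (r − g) = $6,200.0000 / (0.124 − 0.031) = $66,666.67

$66666.67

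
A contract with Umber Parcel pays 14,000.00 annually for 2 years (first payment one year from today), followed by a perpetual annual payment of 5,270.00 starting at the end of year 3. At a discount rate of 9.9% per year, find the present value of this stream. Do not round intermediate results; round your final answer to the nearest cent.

68403.92

PV of 2-year annuity: 14,000.00 × [1 − (1+0.099)^−2] / 0.099 = 24330.16697
Perpetuity value at year 2: 5,270.00 / 0.099 = 53232.32323
PV of perpetuity: 53232.32323 / (1+0.099)^2 = 44073.75324
Total PV = 24330.16697 + 44073.75324 = 68403.92021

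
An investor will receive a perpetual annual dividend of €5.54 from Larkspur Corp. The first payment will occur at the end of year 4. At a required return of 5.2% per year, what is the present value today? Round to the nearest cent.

€91.51

Value at end of year 3: C / r = €5.54 / 0.052 = €106.5385
Discount to today: PV = €106.5385 / (1 + 0.052)^3 = €106.5385 / 1.164253 = €91.51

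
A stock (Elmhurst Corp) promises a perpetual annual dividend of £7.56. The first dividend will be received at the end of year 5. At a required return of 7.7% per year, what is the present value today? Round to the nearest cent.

Value at end of year 4: C / r = £7.56 / 0.077 = £98.1818
Discount to today: PV = £98.1818 / (1 + 0.077)^4 = £98.1818 / 1.345435 = £72.97

£72.97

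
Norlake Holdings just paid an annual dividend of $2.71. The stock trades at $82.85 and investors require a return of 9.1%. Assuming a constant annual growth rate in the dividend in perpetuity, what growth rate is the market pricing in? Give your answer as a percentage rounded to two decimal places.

P = D₀(1+g)/(r−g) ⇒ P(r−g) = D₀(1+g) ⇒ g(P+D₀) = P·r − D₀
g = (P·r − D₀)/(P + D₀) = ($82.85×0.091 − $2.71) / ($82.85 + $2.71) = 0.056444

5.64%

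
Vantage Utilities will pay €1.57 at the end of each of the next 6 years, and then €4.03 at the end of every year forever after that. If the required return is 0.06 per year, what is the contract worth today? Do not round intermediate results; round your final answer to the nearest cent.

PV of 6-year annuity: €1.57 × [1 − (1+0.06)^−6] / 0.06 = 7.72020
Perpetuity value at year 6: €4.03 / 0.06 = 67.16667
PV of perpetuity: 67.16667 / (1+0.06)^6 = 47.34985
Total PV = 7.72020 + 47.34985 = 55.07005

€55.07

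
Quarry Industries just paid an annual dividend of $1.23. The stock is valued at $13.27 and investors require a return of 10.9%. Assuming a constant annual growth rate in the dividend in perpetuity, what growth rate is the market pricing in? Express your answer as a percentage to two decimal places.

P = D₀(1+g)/(r−g) ⇒ P(r−g) = D₀(1+g) ⇒ g(P+D₀) = P·r − D₀
g = (P·r − D₀)/(P + D₀) = ($13.27×0.109 − $1.23) / ($13.27 + $1.23) = 0.014926

1.49%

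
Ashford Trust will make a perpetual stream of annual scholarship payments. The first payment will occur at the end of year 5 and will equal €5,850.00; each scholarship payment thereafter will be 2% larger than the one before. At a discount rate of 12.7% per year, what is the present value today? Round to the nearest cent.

Value at end of year 4: C₁ / (r − g) = €5,850.00 / (0.127 − 0.02) = €54,672.8972
Discount to today: PV = €54,672.8972 / (1 + 0.127)^4 = €54,672.8972 / 1.613228 = €33,890.38

€33890.38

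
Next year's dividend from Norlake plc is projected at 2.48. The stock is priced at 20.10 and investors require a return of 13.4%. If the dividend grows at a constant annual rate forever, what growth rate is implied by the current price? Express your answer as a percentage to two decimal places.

P = D₁/(r−g) ⇒ g = r − D₁/P = 0.134 − 2.48/20.10 = 0.010617

1.06%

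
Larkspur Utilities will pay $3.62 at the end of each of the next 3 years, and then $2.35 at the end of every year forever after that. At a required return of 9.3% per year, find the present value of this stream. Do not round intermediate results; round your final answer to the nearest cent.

PV of 3-year annuity: $3.62 × [1 − (1+0.093)^−3] / 0.093 = 9.11451
Perpetuity value at year 3: $2.35 / 0.093 = 25.26882
PV of perpetuity: 25.26882 / (1+0.093)^3 = 19.35194
Total PV = 9.11451 + 19.35194 = 28.46645

$28.47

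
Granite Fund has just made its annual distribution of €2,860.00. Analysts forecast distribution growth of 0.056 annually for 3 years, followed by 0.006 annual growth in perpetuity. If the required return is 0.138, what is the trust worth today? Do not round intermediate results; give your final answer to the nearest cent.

D_1 = 3020.16000
D_2 = 3189.28896
D_3 = 3367.88914
Terminal value at year 3: TV = D_3×(1+g_2)/(r−g_2) = 3388.09648/0.132 = 25667.39755
P_0 = D_1/(1+r)^1 + D_2/(1+r)^2 + D_3/(1+r)^3 + TV/(1+r)^3
    = 2653.91916 + 2462.68772 + 2285.23571 + 17416.26608 = 24818.10867

€24818.11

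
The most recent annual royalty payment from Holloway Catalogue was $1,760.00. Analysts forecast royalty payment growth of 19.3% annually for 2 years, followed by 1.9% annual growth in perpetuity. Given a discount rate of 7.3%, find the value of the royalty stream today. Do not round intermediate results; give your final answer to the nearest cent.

$45188.31

D_1 = 2099.68000
D_2 = 2504.91824
Terminal value at year 2: TV = D_2×(1+g_2)/(r−g_2) = 2552.51169/0.054 = 47268.73494
P_0 = D_1/(1+r)^1 + D_2/(1+r)^2 + TV/(1+r)^2
    = 1956.83131 + 2175.67545 + 41055.80154 = 45188.30831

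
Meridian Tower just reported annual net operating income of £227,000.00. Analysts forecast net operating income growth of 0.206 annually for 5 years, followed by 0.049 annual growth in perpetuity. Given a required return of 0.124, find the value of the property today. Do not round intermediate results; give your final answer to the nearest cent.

£5923799.69

D_1 = 273762.00000
D_2 = 330156.97200
D_3 = 398169.30823
D_4 = 480192.18573
D_5 = 579111.77599
Terminal value at year 5: TV = D_5×(1+g_2)/(r−g_2) = 607488.25301/0.075 = 8099843.37348
P_0 = D_1/(1+r)^1 + D_2/(1+r)^2 + D_3/(1+r)^3 + D_4/(1+r)^4 + D_5/(1+r)^5 + TV/(1+r)^5
    = 243560.49822 + 261329.14667 + 280394.08441 + 300849.88061 + 322798.00357 + 4514868.07660 = 5923799.69008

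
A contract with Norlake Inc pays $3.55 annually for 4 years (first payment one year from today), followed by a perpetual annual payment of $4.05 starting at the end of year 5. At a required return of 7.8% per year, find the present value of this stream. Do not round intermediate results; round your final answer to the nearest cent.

$50.26

PV of 4-year annuity: $3.55 × [1 − (1+0.078)^−4] / 0.078 = 11.81059
Perpetuity value at year 4: $4.05 / 0.078 = 51.92308
PV of perpetuity: 51.92308 / (1+0.078)^4 = 38.44903
Total PV = 11.81059 + 38.44903 = 50.25961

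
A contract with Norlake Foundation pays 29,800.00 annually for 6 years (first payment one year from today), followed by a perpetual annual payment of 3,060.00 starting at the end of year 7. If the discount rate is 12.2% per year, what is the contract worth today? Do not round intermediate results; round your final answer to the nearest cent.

PV of 6-year annuity: 29,800.00 × [1 − (1+0.122)^−6] / 0.122 = 121829.06937
Perpetuity value at year 6: 3,060.00 / 0.122 = 25081.96721
PV of perpetuity: 25081.96721 / (1+0.122)^6 = 12572.00237
Total PV = 121829.06937 + 12572.00237 = 134401.07174

134401.07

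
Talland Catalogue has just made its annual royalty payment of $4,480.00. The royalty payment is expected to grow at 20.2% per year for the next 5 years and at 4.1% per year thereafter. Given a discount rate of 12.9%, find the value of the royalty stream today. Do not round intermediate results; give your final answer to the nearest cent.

$99631.76

D_1 = 5384.96000
D_2 = 6472.72192
D_3 = 7780.21175
D_4 = 9351.81452
D_5 = 11240.88105
Terminal value at year 5: TV = D_5×(1+g_2)/(r−g_2) = 11701.75718/0.088 = 132974.51338
P_0 = D_1/(1+r)^1 + D_2/(1+r)^2 + D_3/(1+r)^3 + D_4/(1+r)^4 + D_5/(1+r)^5 + TV/(1+r)^5
    = 4769.67228 + 5078.07447 + 5406.41764 + 5755.99114 + 6128.16772 + 72493.43857 = 99631.76181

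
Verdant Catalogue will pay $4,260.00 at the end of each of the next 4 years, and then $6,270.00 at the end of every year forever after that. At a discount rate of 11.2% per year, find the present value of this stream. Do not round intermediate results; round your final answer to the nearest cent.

$49772.76

PV of 4-year annuity: $4,260.00 × [1 − (1+0.112)^−4] / 0.112 = 13160.17943
Perpetuity value at year 4: $6,270.00 / 0.112 = 55982.14286
PV of perpetuity: 55982.14286 / (1+0.112)^4 = 36612.58300
Total PV = 13160.17943 + 36612.58300 = 49772.76242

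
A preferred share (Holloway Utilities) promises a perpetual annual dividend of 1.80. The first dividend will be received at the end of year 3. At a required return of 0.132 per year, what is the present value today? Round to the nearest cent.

10.64

Value at end of year 2: C / r = 1.80 / 0.132 = 13.6364
Discount to today: PV = 13.6364 / (1 + 0.132)^2 = 13.6364 / 1.281424 = 10.64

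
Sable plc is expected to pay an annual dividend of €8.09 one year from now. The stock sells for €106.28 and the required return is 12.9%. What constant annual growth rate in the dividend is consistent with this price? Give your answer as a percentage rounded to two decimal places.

P = D₁/(r−g) ⇒ g = r − D₁/P = 0.129 − €8.09/€106.28 = 0.052880

5.29%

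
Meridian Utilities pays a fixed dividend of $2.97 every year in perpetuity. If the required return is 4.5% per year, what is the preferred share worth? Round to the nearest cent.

$66.00

Level perpetuity: PV = C / r = $2.97 / 0.045 = $66.00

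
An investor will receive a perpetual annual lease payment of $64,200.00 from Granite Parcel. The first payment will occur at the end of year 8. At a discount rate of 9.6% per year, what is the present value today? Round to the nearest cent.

$352038.30

Value at end of year 7: C / r = $64,200.00 / 0.096 = $668,750.0000
Discount to today: PV = $668,750.0000 / (1 + 0.096)^7 = $668,750.0000 / 1.899651 = $352,038.30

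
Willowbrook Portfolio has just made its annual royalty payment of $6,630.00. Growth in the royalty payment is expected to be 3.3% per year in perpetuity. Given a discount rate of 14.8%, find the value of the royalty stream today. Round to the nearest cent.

D₁ = D₀ × (1 + g) = $6,630.00 × 1.033 = $6,848.7900
Growing perpetuity: P = D₁ / (r − g) = $6,848.7900 / (0.148 − 0.033) = $59,554.70

$59554.70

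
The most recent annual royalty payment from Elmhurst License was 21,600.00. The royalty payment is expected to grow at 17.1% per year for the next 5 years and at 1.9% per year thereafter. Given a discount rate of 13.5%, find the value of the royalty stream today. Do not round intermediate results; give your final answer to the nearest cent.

D_1 = 25293.60000
D_2 = 29618.80560
D_3 = 34683.62136
D_4 = 40614.52061
D_5 = 47559.60363
Terminal value at year 5: TV = D_5×(1+g_2)/(r−g_2) = 48463.23610/0.116 = 417786.51813
P_0 = D_1/(1+r)^1 + D_2/(1+r)^2 + D_3/(1+r)^3 + D_4/(1+r)^4 + D_5/(1+r)^5 + TV/(1+r)^5
    = 22285.11013 + 22991.95063 + 23721.21074 + 24473.60156 + 25249.85677 + 221806.93143 = 340528.66125

340528.66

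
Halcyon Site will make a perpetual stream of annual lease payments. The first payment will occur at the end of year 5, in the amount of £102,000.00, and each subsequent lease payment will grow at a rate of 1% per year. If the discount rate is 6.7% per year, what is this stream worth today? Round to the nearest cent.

£1380599.27

Value at end of year 4: C₁ / (r − g) = £102,000.00 / (0.067 − 0.01) = £1,789,473.6842
Discount to today: PV = £1,789,473.6842 / (1 + 0.067)^4 = £1,789,473.6842 / 1.296157 = £1,380,599.27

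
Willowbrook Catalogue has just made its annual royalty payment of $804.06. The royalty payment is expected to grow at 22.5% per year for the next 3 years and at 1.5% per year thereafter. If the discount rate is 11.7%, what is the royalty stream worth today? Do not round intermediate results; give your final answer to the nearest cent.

D_1 = 984.97350
D_2 = 1206.59254
D_3 = 1478.07586
Terminal value at year 3: TV = D_3×(1+g_2)/(r−g_2) = 1500.24700/0.102 = 14708.30389
P_0 = D_1/(1+r)^1 + D_2/(1+r)^2 + D_3/(1+r)^3 + TV/(1+r)^3
    = 881.80260 + 967.06193 + 1060.56479 + 10553.65942 = 13463.08874

$13463.09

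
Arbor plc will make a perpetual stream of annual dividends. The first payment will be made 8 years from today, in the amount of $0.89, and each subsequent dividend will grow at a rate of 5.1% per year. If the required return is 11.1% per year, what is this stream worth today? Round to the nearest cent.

Value at end of year 7: C₁ / (r − g) = $0.89 / (0.111 − 0.051) = $14.8333
Discount to today: PV = $14.8333 / (1 + 0.111)^7 = $14.8333 / 2.089288 = $7.10

$7.10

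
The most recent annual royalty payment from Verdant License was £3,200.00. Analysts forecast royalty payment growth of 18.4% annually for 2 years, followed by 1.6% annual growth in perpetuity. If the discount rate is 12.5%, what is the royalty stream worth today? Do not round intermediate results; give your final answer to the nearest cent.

£39950.40

D_1 = 3788.80000
D_2 = 4485.93920
Terminal value at year 2: TV = D_2×(1+g_2)/(r−g_2) = 4557.71423/0.109 = 41813.89199
P_0 = D_1/(1+r)^1 + D_2/(1+r)^2 + TV/(1+r)^2
    = 3367.82222 + 3544.44579 + 33038.13688 = 39950.40489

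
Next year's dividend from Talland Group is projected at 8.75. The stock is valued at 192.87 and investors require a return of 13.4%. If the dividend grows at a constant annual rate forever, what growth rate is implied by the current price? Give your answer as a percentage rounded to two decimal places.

8.86%

P = D₁/(r−g) ⇒ g = r − D₁/P = 0.134 − 8.75/192.87 = 0.088633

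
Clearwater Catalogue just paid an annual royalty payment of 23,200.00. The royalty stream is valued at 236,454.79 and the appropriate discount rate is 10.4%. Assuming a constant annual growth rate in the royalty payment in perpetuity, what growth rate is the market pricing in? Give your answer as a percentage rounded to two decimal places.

0.54%

P = D₀(1+g)/(r−g) ⇒ P(r−g) = D₀(1+g) ⇒ g(P+D₀) = P·r − D₀
g = (P·r − D₀)/(P + D₀) = (236,454.79×0.104 − 23,200.00) / (236,454.79 + 23,200.00) = 0.005358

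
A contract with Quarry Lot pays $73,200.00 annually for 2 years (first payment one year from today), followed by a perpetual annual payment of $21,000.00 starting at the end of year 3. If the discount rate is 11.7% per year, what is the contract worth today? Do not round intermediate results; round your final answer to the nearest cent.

$268056.85

PV of 2-year annuity: $73,200.00 × [1 − (1+0.117)^−2] / 0.117 = 124201.14307
Perpetuity value at year 2: $21,000.00 / 0.117 = 179487.17949
PV of perpetuity: 179487.17949 / (1+0.117)^2 = 143855.70402
Total PV = 124201.14307 + 143855.70402 = 268056.84709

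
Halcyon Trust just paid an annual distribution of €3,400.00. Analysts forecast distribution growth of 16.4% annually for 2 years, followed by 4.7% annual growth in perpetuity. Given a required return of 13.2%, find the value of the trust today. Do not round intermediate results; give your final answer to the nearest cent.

D_1 = 3957.60000
D_2 = 4606.64640
Terminal value at year 2: TV = D_2×(1+g_2)/(r−g_2) = 4823.15878/0.085 = 56743.04448
P_0 = D_1/(1+r)^1 + D_2/(1+r)^2 + TV/(1+r)^2
    = 3496.11307 + 3594.94313 + 44281.24062 = 51372.29682

€51372.30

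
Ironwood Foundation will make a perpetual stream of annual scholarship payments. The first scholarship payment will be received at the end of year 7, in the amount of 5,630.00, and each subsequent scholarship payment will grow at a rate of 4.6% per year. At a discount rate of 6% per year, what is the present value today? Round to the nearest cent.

Value at end of year 6: C₁ / (r − g) = 5,630.00 / (0.06 − 0.046) = 402,142.8571
Discount to today: PV = 402,142.8571 / (1 + 0.06)^6 = 402,142.8571 / 1.418519 = 283,494.85

283494.85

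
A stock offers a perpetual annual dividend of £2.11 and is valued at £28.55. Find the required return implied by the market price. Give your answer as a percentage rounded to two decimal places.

P = C/r ⇒ r = C/P = £2.11/£28.55 = 0.073905

7.39%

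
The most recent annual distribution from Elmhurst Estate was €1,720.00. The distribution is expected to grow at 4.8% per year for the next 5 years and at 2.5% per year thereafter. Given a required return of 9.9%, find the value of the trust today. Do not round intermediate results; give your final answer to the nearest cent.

€26260.46

D_1 = 1802.56000
D_2 = 1889.08288
D_3 = 1979.75886
D_4 = 2074.78728
D_5 = 2174.37707
Terminal value at year 5: TV = D_5×(1+g_2)/(r−g_2) = 2228.73650/0.074 = 30118.06081
P_0 = D_1/(1+r)^1 + D_2/(1+r)^2 + D_3/(1+r)^3 + D_4/(1+r)^4 + D_5/(1+r)^5 + TV/(1+r)^5
    = 1640.18198 + 1564.06799 + 1491.48613 + 1422.27248 + 1356.27076 + 18786.18279 = 26260.46213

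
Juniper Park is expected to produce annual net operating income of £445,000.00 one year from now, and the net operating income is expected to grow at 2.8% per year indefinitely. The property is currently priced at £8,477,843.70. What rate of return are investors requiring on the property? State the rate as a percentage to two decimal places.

P = D₁/(r − g) ⇒ r = D₁/P + g = £445,000.0000/£8,477,843.70 + 0.028 = 0.052490 + 0.028 = 0.080490

8.05%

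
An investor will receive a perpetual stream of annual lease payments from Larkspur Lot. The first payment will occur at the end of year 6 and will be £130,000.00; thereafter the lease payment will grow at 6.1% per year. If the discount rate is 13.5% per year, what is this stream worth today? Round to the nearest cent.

£932679.27

Value at end of year 5: C₁ / (r − g) = £130,000.00 / (0.135 − 0.061) = £1,756,756.7568
Discount to today: PV = £1,756,756.7568 / (1 + 0.135)^5 = £1,756,756.7568 / 1.883559 = £932,679.27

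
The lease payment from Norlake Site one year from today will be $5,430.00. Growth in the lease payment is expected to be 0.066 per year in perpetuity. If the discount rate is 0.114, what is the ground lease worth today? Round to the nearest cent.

Growing perpetuity: P = D₁ / (r − g) = $5,430.0000 / (0.114 − 0.066) = $113,125.00

$113125.00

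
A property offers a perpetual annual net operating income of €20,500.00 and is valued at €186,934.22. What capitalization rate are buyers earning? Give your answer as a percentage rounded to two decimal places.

P = C/r ⇒ r = C/P = €20,500.00/€186,934.22 = 0.109664

10.97%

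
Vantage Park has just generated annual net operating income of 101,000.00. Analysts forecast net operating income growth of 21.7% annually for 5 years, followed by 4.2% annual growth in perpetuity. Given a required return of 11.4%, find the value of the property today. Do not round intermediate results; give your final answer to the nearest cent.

D_1 = 122917.00000
D_2 = 149589.98900
D_3 = 182051.01661
D_4 = 221556.08722
D_5 = 269633.75814
Terminal value at year 5: TV = D_5×(1+g_2)/(r−g_2) = 280958.37599/0.072 = 3902199.66648
P_0 = D_1/(1+r)^1 + D_2/(1+r)^2 + D_3/(1+r)^3 + D_4/(1+r)^4 + D_5/(1+r)^5 + TV/(1+r)^5
    = 110338.42011 + 120540.26685 + 131685.37231 + 143860.94982 + 157162.27642 + 2274487.38937 = 2938074.67489

2938074.67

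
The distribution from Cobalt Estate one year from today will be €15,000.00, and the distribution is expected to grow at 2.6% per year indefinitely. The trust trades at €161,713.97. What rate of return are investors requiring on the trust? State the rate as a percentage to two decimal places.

11.88%

P = D₁/(r − g) ⇒ r = D₁/P + g = €15,000.0000/€161,713.97 + 0.026 = 0.092756 + 0.026 = 0.118756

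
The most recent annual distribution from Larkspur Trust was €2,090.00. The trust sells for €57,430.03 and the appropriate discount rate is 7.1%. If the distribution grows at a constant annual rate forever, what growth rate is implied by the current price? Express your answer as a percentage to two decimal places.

3.34%

P = D₀(1+g)/(r−g) ⇒ P(r−g) = D₀(1+g) ⇒ g(P+D₀) = P·r − D₀
g = (P·r − D₀)/(P + D₀) = (€57,430.03×0.071 − €2,090.00) / (€57,430.03 + €2,090.00) = 0.033393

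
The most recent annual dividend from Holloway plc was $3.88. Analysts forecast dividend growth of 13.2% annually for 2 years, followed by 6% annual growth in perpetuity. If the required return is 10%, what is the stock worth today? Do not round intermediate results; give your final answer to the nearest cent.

D_1 = 4.39216
D_2 = 4.97193
Terminal value at year 2: TV = D_2×(1+g_2)/(r−g_2) = 5.27024/0.04 = 131.75602
P_0 = D_1/(1+r)^1 + D_2/(1+r)^2 + TV/(1+r)^2
    = 3.99287 + 4.10903 + 108.88927 = 116.99117

$116.99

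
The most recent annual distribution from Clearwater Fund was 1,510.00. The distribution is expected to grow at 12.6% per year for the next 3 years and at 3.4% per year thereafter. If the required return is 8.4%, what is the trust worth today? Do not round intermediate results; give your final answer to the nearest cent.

D_1 = 1700.26000
D_2 = 1914.49276
D_3 = 2155.71885
Terminal value at year 3: TV = D_3×(1+g_2)/(r−g_2) = 2229.01329/0.05 = 44580.26577
P_0 = D_1/(1+r)^1 + D_2/(1+r)^2 + D_3/(1+r)^3 + TV/(1+r)^3
    = 1568.50554 + 1629.27789 + 1692.40489 + 34998.93318 = 39889.12150

39889.12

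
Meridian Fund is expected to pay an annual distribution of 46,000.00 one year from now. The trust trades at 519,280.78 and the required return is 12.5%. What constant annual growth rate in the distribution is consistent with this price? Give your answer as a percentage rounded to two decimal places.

P = D₁/(r−g) ⇒ g = r − D₁/P = 0.125 − 46,000.00/519,280.78 = 0.036416

3.64%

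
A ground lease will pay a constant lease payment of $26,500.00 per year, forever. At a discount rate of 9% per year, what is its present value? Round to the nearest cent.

$294444.44

Level perpetuity: PV = C / r = $26,500.00 / 0.09 = $294,444.44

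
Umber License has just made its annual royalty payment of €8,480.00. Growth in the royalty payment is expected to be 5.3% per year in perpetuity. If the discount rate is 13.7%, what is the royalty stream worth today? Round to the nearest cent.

€106302.86

D₁ = D₀ × (1 + g) = €8,480.00 × 1.053 = €8,929.4400
Growing perpetuity: P = D₁ / (r − g) = €8,929.4400 / (0.137 − 0.053) = €106,302.86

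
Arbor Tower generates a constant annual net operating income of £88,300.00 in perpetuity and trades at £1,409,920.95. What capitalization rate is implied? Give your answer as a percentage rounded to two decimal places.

P = C/r ⇒ r = C/P = £88,300.00/£1,409,920.95 = 0.062628

6.26%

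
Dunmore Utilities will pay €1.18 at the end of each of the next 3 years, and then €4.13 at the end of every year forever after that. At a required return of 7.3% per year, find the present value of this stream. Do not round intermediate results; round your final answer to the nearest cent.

€48.88

PV of 3-year annuity: €1.18 × [1 − (1+0.073)^−3] / 0.073 = 3.07980
Perpetuity value at year 3: €4.13 / 0.073 = 56.57534
PV of perpetuity: 56.57534 / (1+0.073)^3 = 45.79605
Total PV = 3.07980 + 45.79605 = 48.87585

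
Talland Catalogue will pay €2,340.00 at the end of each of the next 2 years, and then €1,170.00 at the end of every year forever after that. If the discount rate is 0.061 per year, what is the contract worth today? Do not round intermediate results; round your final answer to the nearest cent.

PV of 2-year annuity: €2,340.00 × [1 − (1+0.061)^−2] / 0.061 = 4284.13435
Perpetuity value at year 2: €1,170.00 / 0.061 = 19180.32787
PV of perpetuity: 19180.32787 / (1+0.061)^2 = 17038.26070
Total PV = 4284.13435 + 17038.26070 = 21322.39504

€21322.40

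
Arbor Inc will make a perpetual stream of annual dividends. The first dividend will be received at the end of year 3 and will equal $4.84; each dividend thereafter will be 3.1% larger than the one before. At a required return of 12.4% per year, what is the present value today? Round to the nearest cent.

$41.19

Value at end of year 2: C₁ / (r − g) = $4.84 / (0.124 − 0.031) = $52.0430
Discount to today: PV = $52.0430 / (1 + 0.124)^2 = $52.0430 / 1.263376 = $41.19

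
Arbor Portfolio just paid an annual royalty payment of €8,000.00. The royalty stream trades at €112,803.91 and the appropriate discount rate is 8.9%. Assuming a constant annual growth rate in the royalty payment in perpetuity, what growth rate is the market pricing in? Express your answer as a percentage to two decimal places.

1.69%

P = D₀(1+g)/(r−g) ⇒ P(r−g) = D₀(1+g) ⇒ g(P+D₀) = P·r − D₀
g = (P·r − D₀)/(P + D₀) = (€112,803.91×0.089 − €8,000.00) / (€112,803.91 + €8,000.00) = 0.016883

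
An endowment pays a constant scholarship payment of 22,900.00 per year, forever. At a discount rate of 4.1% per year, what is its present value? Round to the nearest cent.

Level perpetuity: PV = C / r = 22,900.00 / 0.041 = 558,536.59

558536.59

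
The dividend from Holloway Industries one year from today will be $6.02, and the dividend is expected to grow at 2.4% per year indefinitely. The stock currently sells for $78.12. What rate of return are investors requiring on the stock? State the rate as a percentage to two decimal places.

P = D₁/(r − g) ⇒ r = D₁/P + g = $6.0200/$78.12 + 0.024 = 0.077061 + 0.024 = 0.101061

10.11%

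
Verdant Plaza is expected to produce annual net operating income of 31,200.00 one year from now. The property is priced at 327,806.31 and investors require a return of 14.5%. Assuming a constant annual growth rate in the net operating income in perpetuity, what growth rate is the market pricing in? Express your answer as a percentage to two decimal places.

4.98%

P = D₁/(r−g) ⇒ g = r − D₁/P = 0.145 − 31,200.00/327,806.31 = 0.049822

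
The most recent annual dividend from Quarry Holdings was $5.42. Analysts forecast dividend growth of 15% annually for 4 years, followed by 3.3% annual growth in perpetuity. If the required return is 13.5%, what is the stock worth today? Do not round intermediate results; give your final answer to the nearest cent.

D_1 = 6.23300
D_2 = 7.16795
D_3 = 8.24314
D_4 = 9.47961
Terminal value at year 4: TV = D_4×(1+g_2)/(r−g_2) = 9.79244/0.102 = 96.00432
P_0 = D_1/(1+r)^1 + D_2/(1+r)^2 + D_3/(1+r)^3 + D_4/(1+r)^4 + TV/(1+r)^4
    = 5.49163 + 5.56421 + 5.63774 + 5.71225 + 57.85053 = 80.25636

$80.26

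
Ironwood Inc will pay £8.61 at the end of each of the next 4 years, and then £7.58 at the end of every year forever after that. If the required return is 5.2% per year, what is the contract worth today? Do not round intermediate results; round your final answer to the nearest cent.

PV of 4-year annuity: £8.61 × [1 − (1+0.052)^−4] / 0.052 = 30.38933
Perpetuity value at year 4: £7.58 / 0.052 = 145.76923
PV of perpetuity: 145.76923 / (1+0.052)^4 = 119.01533
Total PV = 30.38933 + 119.01533 = 149.40466

£149.40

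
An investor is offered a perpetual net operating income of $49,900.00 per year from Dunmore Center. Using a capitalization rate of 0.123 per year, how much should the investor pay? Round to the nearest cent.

$405691.06

Level perpetuity: PV = C / r = $49,900.00 / 0.123 = $405,691.06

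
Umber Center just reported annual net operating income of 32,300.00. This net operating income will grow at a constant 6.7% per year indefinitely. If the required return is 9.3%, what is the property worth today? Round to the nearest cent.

1325542.31

D₁ = D₀ × (1 + g) = 32,300.00 × 1.067 = 34,464.1000
Growing perpetuity: P = D₁ / (r − g) = 34,464.1000 / (0.093 − 0.067) = 1,325,542.31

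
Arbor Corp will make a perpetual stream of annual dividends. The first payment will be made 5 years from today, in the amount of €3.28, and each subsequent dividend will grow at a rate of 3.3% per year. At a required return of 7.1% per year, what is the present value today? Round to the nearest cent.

Value at end of year 4: C₁ / (r − g) = €3.28 / (0.071 − 0.033) = €86.3158
Discount to today: PV = €86.3158 / (1 + 0.071)^4 = €86.3158 / 1.315703 = €65.60

€65.60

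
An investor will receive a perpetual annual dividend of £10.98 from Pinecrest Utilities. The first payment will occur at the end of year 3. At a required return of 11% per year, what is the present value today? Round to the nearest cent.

Value at end of year 2: C / r = £10.98 / 0.11 = £99.8182
Discount to today: PV = £99.8182 / (1 + 0.11)^2 = £99.8182 / 1.232100 = £81.01

£81.01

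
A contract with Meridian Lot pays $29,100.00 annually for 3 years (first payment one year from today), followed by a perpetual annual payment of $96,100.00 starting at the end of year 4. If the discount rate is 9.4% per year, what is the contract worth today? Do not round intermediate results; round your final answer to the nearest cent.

$853945.47

PV of 3-year annuity: $29,100.00 × [1 − (1+0.094)^−3] / 0.094 = 73138.70436
Perpetuity value at year 3: $96,100.00 / 0.094 = 1022340.42553
PV of perpetuity: 1022340.42553 / (1+0.094)^3 = 780806.76612
Total PV = 73138.70436 + 780806.76612 = 853945.47048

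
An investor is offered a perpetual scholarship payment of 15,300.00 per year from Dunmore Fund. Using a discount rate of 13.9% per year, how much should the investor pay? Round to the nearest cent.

110071.94

Level perpetuity: PV = C / r = 15,300.00 / 0.139 = 110,071.94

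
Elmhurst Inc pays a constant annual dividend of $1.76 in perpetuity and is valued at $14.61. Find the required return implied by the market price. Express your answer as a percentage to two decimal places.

12.05%

P = C/r ⇒ r = C/P = $1.76/$14.61 = 0.120465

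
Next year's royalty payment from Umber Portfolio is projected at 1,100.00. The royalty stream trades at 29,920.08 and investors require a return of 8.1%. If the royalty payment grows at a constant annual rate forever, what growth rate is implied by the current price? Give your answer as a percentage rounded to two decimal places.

4.42%

P = D₁/(r−g) ⇒ g = r − D₁/P = 0.081 − 1,100.00/29,920.08 = 0.044235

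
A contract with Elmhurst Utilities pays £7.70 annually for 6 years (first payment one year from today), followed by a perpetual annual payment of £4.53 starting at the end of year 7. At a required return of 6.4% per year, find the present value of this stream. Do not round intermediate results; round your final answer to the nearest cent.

£86.18

PV of 6-year annuity: £7.70 × [1 − (1+0.064)^−6] / 0.064 = 37.39218
Perpetuity value at year 6: £4.53 / 0.064 = 70.78125
PV of perpetuity: 70.78125 / (1+0.064)^6 = 48.78300
Total PV = 37.39218 + 48.78300 = 86.17517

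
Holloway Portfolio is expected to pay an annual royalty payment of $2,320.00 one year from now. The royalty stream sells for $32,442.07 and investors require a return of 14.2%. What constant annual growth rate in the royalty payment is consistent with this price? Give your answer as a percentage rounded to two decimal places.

P = D₁/(r−g) ⇒ g = r − D₁/P = 0.142 − $2,320.00/$32,442.07 = 0.070488

7.05%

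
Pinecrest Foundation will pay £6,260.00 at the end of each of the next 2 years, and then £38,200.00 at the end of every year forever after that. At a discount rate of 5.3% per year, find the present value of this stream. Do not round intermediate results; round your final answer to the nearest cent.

£661616.65

PV of 2-year annuity: £6,260.00 × [1 − (1+0.053)^−2] / 0.053 = 11590.61660
Perpetuity value at year 2: £38,200.00 / 0.053 = 720754.71698
PV of perpetuity: 720754.71698 / (1+0.053)^2 = 650026.03422
Total PV = 11590.61660 + 650026.03422 = 661616.65082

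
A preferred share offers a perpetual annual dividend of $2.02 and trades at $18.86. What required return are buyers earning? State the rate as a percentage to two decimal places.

P = C/r ⇒ r = C/P = $2.02/$18.86 = 0.107105

10.71%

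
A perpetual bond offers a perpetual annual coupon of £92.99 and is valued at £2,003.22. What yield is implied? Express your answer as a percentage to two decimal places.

4.64%

P = C/r ⇒ r = C/P = £92.99/£2,003.22 = 0.046420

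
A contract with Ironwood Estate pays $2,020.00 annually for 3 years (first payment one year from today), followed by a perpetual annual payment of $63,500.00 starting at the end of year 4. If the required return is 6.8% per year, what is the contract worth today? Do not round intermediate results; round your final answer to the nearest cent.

$771889.20

PV of 3-year annuity: $2,020.00 × [1 − (1+0.068)^−3] / 0.068 = 5320.54890
Perpetuity value at year 3: $63,500.00 / 0.068 = 933823.52941
PV of perpetuity: 933823.52941 / (1+0.068)^3 = 766568.65064
Total PV = 5320.54890 + 766568.65064 = 771889.19954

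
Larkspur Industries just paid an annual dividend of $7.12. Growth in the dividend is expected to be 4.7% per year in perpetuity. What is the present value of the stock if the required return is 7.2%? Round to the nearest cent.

$298.19

D₁ = D₀ × (1 + g) = $7.12 × 1.047 = $7.4546
Growing perpetuity: P = D₁ / (r − g) = $7.4546 / (0.072 − 0.047) = $298.19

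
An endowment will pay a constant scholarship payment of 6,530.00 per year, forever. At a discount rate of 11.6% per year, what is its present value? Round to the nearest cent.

Level perpetuity: PV = C / r = 6,530.00 / 0.116 = 56,293.10

56293.10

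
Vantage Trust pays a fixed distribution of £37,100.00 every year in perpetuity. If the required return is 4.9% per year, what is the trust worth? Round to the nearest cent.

£757142.86

Level perpetuity: PV = C / r = £37,100.00 / 0.049 = £757,142.86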